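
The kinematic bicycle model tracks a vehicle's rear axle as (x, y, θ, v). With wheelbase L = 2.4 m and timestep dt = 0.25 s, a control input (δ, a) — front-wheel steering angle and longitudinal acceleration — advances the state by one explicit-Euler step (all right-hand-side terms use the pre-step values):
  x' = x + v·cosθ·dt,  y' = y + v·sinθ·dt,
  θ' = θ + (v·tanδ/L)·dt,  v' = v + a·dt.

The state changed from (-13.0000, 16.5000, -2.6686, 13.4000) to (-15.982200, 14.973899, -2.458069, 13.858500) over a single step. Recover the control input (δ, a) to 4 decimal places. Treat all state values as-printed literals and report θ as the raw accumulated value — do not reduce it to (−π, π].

δ = 0.1497, a = 1.8340

a = (v'−v)/dt = (0.458500)/0.25 = 1.8340
Δθ = θ'−θ = 0.210531;  (v·dt/L) = 13.4000·0.25/2.4 = 1.395833
tan δ = Δθ·L/(v·dt) = 0.150828  →  δ = 0.1497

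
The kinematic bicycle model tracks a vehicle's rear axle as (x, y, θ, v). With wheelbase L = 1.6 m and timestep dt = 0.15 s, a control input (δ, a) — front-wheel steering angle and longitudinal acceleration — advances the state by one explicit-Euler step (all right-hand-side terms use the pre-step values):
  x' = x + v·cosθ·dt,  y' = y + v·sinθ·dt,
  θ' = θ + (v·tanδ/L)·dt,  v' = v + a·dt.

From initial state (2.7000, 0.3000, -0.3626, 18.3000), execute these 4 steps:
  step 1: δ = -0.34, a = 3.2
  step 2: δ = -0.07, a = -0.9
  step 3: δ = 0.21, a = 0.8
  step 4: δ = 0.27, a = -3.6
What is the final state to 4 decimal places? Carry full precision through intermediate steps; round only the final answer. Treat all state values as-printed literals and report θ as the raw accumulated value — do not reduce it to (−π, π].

after step 1 (δ=-0.34, a=3.2): (5.266514, -0.673669, -0.969480, 18.780000)
after step 2 (δ=-0.07, a=-0.9): (6.860171, -2.996543, -1.092925, 18.645000)
after step 3 (δ=0.21, a=0.8): (8.146368, -5.479990, -0.720359, 18.765000)
after step 4 (δ=0.27, a=-3.6): (10.261847, -7.336753, -0.233481, 18.225000)

(10.2618, -7.3368, -0.2335, 18.2250)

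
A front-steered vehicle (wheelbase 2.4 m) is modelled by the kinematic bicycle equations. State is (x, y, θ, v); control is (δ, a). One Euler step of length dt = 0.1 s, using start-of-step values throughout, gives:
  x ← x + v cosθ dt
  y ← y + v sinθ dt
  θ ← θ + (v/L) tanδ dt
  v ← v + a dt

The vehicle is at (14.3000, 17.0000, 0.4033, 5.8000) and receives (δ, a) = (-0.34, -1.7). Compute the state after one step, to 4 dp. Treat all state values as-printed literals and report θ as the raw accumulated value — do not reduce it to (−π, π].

(14.8335, 17.2276, 0.3178, 5.6300)

x' = 14.3000 + 5.8000·cos(0.4033)·0.1 = 14.8335
y' = 17.0000 + 5.8000·sin(0.4033)·0.1 = 17.2276
θ' = 0.4033 + (5.8000/2.4)·tan(-0.34)·0.1 = 0.3178
v' = 5.8000 − 1.7000·0.1 = 5.6300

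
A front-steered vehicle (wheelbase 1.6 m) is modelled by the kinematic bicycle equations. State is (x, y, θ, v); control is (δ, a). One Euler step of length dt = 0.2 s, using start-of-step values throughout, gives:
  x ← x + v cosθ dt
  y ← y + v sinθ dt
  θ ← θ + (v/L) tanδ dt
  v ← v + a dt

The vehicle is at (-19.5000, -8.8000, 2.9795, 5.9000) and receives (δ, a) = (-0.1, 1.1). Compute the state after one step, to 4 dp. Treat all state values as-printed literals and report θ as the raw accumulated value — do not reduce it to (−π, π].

(-20.6645, -8.6096, 2.9055, 6.1200)

x' = -19.5000 + 5.9000·cos(2.9795)·0.2 = -20.6645
y' = -8.8000 + 5.9000·sin(2.9795)·0.2 = -8.6096
θ' = 2.9795 + (5.9000/1.6)·tan(-0.1)·0.2 = 2.9055
v' = 5.9000 + 1.1000·0.2 = 6.1200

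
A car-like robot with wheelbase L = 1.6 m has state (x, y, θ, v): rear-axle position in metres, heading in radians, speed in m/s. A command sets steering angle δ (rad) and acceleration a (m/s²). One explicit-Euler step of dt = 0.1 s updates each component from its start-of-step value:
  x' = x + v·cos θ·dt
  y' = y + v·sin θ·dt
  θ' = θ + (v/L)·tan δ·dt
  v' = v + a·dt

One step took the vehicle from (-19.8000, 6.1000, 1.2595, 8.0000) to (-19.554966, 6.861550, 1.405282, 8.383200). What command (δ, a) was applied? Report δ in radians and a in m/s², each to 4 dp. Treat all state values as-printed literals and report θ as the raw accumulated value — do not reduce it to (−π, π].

a = (v'−v)/dt = (0.383200)/0.1 = 3.8320
Δθ = θ'−θ = 0.145782;  (v·dt/L) = 8.0000·0.1/1.6 = 0.500000
tan δ = Δθ·L/(v·dt) = 0.291564  →  δ = 0.2837

δ = 0.2837, a = 3.8320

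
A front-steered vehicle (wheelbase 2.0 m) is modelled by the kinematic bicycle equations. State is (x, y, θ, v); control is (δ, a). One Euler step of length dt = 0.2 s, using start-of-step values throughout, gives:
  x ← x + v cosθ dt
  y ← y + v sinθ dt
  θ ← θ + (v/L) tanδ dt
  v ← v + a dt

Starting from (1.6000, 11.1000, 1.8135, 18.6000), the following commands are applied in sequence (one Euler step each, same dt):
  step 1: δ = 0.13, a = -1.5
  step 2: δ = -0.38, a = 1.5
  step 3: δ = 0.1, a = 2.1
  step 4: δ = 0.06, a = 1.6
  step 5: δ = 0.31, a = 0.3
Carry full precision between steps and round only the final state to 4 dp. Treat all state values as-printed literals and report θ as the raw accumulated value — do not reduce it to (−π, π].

after step 1 (δ=0.13, a=-1.5): (0.705980, 14.710973, 2.056671, 18.300000)
after step 2 (δ=-0.38, a=1.5): (-1.003175, 17.947389, 1.325746, 18.600000)
after step 3 (δ=0.1, a=2.1): (-0.100685, 21.556255, 1.512369, 19.020000)
after step 4 (δ=0.06, a=1.6): (0.121448, 25.353764, 1.626626, 19.340000)
after step 5 (δ=0.31, a=0.3): (-0.094388, 29.215737, 2.246139, 19.400000)

(-0.0944, 29.2157, 2.2461, 19.4000)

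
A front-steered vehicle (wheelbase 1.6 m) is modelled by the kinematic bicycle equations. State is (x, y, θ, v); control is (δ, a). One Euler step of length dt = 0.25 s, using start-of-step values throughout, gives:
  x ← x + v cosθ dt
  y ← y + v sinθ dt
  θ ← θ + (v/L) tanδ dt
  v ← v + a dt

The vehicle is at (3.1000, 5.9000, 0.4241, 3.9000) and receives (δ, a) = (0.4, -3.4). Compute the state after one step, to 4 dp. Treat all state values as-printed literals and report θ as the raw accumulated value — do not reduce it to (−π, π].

(3.9886, 6.3012, 0.6817, 3.0500)

x' = 3.1000 + 3.9000·cos(0.4241)·0.25 = 3.9886
y' = 5.9000 + 3.9000·sin(0.4241)·0.25 = 6.3012
θ' = 0.4241 + (3.9000/1.6)·tan(0.4)·0.25 = 0.6817
v' = 3.9000 − 3.4000·0.25 = 3.0500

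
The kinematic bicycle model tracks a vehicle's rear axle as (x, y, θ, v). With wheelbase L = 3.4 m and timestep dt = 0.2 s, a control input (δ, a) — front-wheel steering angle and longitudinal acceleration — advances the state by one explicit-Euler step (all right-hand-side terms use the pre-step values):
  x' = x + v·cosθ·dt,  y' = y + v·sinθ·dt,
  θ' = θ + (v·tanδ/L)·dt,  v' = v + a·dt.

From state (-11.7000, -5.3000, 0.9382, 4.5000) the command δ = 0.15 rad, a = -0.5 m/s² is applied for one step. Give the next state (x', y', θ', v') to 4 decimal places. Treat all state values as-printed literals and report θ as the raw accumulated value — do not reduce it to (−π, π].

x' = -11.7000 + 4.5000·cos(0.9382)·0.2 = -11.1679
y' = -5.3000 + 4.5000·sin(0.9382)·0.2 = -4.5742
θ' = 0.9382 + (4.5000/3.4)·tan(0.15)·0.2 = 0.9782
v' = 4.5000 − 0.5000·0.2 = 4.4000

(-11.1679, -4.5742, 0.9782, 4.4000)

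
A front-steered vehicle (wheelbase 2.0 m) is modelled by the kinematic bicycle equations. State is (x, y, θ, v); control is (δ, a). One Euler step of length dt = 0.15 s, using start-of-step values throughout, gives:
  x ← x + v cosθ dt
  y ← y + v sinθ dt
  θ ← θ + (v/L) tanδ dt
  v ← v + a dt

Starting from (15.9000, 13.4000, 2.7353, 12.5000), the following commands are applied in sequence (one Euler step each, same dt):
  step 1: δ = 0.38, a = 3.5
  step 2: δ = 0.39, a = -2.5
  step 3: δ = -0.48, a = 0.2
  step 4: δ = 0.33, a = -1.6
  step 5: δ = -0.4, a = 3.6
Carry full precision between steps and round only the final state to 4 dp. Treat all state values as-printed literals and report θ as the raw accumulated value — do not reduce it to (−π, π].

(6.7400, 13.3797, 2.9486, 12.9800)

after step 1 (δ=0.38, a=3.5): (14.177639, 14.141012, 3.109749, 13.025000)
after step 2 (δ=0.39, a=-2.5): (12.224880, 14.203215, 3.511299, 12.650000)
after step 3 (δ=-0.48, a=0.2): (10.455587, 13.517570, 3.017369, 12.680000)
after step 4 (δ=0.33, a=-1.6): (8.568244, 13.753236, 3.343110, 12.440000)
after step 5 (δ=-0.4, a=3.6): (6.740004, 13.379744, 2.948644, 12.980000)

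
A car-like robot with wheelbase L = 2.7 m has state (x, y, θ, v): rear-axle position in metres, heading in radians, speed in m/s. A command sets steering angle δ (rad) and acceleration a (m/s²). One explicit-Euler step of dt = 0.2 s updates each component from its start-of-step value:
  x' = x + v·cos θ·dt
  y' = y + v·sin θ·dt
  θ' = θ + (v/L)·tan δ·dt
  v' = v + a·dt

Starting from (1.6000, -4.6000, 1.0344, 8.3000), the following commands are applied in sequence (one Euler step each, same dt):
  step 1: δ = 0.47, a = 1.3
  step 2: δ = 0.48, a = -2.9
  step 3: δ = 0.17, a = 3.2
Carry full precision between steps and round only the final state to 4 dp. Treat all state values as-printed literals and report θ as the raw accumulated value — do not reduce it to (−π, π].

after step 1 (δ=0.47, a=1.3): (2.448329, -3.173137, 1.346705, 8.560000)
after step 2 (δ=0.48, a=-2.9): (2.828771, -1.503943, 1.676811, 7.980000)
after step 3 (δ=0.17, a=3.2): (2.659889, 0.083096, 1.778279, 8.620000)

(2.6599, 0.0831, 1.7783, 8.6200)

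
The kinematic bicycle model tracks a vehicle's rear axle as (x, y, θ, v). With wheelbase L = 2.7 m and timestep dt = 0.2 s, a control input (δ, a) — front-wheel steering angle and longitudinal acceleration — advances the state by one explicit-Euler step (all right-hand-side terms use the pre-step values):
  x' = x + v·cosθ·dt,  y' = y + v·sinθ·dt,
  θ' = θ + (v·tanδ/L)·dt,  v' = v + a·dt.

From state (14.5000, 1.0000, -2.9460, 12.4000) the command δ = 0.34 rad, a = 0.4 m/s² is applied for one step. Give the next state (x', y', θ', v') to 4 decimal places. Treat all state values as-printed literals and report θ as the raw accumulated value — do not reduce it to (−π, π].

x' = 14.5000 + 12.4000·cos(-2.9460)·0.2 = 12.0673
y' = 1.0000 + 12.4000·sin(-2.9460)·0.2 = 0.5180
θ' = -2.9460 + (12.4000/2.7)·tan(0.34)·0.2 = -2.6211
v' = 12.4000 + 0.4000·0.2 = 12.4800

(12.0673, 0.5180, -2.6211, 12.4800)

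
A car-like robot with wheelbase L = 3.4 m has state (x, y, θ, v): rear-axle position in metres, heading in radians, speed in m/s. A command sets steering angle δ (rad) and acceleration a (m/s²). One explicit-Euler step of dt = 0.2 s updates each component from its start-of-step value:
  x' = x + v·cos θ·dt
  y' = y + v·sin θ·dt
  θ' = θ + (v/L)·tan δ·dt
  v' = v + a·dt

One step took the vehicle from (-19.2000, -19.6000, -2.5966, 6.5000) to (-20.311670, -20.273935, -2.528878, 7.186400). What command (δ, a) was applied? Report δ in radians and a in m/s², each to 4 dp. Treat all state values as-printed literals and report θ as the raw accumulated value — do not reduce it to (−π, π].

a = (v'−v)/dt = (0.686400)/0.2 = 3.4320
Δθ = θ'−θ = 0.067722;  (v·dt/L) = 6.5000·0.2/3.4 = 0.382353
tan δ = Δθ·L/(v·dt) = 0.177119  →  δ = 0.1753

δ = 0.1753, a = 3.4320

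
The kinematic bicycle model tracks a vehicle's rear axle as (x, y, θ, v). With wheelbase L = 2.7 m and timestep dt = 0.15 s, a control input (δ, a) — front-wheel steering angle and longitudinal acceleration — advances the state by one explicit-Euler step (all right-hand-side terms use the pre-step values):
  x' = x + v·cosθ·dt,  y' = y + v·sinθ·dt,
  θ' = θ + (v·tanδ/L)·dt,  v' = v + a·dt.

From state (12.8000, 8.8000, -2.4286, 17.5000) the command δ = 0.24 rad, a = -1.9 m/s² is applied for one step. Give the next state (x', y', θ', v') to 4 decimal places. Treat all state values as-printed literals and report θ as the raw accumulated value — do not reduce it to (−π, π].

(10.8144, 7.0830, -2.1907, 17.2150)

x' = 12.8000 + 17.5000·cos(-2.4286)·0.15 = 10.8144
y' = 8.8000 + 17.5000·sin(-2.4286)·0.15 = 7.0830
θ' = -2.4286 + (17.5000/2.7)·tan(0.24)·0.15 = -2.1907
v' = 17.5000 − 1.9000·0.15 = 17.2150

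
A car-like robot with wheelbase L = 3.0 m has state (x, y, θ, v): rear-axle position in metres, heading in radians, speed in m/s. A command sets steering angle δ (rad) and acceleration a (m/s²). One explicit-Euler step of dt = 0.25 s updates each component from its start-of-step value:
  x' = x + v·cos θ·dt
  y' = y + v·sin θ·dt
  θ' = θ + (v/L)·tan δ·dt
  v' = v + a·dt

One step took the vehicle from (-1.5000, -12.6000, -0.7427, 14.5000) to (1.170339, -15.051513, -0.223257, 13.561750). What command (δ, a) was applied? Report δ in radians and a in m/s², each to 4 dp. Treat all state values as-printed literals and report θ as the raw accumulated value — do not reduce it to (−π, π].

δ = 0.4060, a = -3.7530

a = (v'−v)/dt = (-0.938250)/0.25 = -3.7530
Δθ = θ'−θ = 0.519443;  (v·dt/L) = 14.5000·0.25/3.0 = 1.208333
tan δ = Δθ·L/(v·dt) = 0.429884  →  δ = 0.4060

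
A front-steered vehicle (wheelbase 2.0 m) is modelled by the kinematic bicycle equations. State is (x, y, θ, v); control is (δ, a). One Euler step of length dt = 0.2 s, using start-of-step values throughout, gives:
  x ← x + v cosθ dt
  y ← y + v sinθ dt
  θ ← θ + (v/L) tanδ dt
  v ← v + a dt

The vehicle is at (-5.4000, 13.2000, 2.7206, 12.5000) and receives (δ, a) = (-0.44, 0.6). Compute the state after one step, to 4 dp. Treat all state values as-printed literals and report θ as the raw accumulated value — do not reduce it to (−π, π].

x' = -5.4000 + 12.5000·cos(2.7206)·0.2 = -7.6817
y' = 13.2000 + 12.5000·sin(2.7206)·0.2 = 14.2217
θ' = 2.7206 + (12.5000/2.0)·tan(-0.44)·0.2 = 2.1321
v' = 12.5000 + 0.6000·0.2 = 12.6200

(-7.6817, 14.2217, 2.1321, 12.6200)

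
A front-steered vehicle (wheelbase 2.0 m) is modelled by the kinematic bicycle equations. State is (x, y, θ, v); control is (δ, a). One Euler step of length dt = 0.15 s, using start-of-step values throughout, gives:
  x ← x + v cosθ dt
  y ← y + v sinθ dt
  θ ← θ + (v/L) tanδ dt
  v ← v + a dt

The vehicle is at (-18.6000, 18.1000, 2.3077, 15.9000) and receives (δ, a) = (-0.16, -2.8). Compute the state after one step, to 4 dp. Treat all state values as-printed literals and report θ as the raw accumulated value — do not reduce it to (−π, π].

(-20.2027, 19.8662, 2.1153, 15.4800)

x' = -18.6000 + 15.9000·cos(2.3077)·0.15 = -20.2027
y' = 18.1000 + 15.9000·sin(2.3077)·0.15 = 19.8662
θ' = 2.3077 + (15.9000/2.0)·tan(-0.16)·0.15 = 2.1153
v' = 15.9000 − 2.8000·0.15 = 15.4800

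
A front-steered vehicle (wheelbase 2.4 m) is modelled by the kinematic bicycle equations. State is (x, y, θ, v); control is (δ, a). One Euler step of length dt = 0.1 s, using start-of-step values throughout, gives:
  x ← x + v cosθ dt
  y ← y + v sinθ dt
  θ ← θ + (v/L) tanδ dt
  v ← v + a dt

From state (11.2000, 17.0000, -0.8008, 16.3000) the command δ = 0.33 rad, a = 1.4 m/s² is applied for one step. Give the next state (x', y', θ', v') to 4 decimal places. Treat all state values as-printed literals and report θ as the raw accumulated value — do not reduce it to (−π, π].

(12.3347, 15.8298, -0.5682, 16.4400)

x' = 11.2000 + 16.3000·cos(-0.8008)·0.1 = 12.3347
y' = 17.0000 + 16.3000·sin(-0.8008)·0.1 = 15.8298
θ' = -0.8008 + (16.3000/2.4)·tan(0.33)·0.1 = -0.5682
v' = 16.3000 + 1.4000·0.1 = 16.4400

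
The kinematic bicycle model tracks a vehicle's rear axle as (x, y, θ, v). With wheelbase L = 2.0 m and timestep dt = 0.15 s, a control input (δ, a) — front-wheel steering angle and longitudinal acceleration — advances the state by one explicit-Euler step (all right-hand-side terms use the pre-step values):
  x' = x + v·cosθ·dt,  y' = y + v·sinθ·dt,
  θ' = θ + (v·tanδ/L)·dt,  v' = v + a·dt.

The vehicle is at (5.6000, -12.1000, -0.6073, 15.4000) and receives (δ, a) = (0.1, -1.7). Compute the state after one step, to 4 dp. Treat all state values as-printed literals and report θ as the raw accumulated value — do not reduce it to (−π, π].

x' = 5.6000 + 15.4000·cos(-0.6073)·0.15 = 7.4970
y' = -12.1000 + 15.4000·sin(-0.6073)·0.15 = -13.4182
θ' = -0.6073 + (15.4000/2.0)·tan(0.1)·0.15 = -0.4914
v' = 15.4000 − 1.7000·0.15 = 15.1450

(7.4970, -13.4182, -0.4914, 15.1450)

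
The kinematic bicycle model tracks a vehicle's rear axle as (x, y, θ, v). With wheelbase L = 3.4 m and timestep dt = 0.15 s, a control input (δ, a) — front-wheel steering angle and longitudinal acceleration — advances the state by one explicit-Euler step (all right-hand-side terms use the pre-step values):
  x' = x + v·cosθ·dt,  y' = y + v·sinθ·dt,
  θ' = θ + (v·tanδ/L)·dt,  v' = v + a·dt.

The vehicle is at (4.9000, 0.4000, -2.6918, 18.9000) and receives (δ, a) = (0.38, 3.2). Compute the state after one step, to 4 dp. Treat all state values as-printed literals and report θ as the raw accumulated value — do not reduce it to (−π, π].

(2.3470, -0.8326, -2.3588, 19.3800)

x' = 4.9000 + 18.9000·cos(-2.6918)·0.15 = 2.3470
y' = 0.4000 + 18.9000·sin(-2.6918)·0.15 = -0.8326
θ' = -2.6918 + (18.9000/3.4)·tan(0.38)·0.15 = -2.3588
v' = 18.9000 + 3.2000·0.15 = 19.3800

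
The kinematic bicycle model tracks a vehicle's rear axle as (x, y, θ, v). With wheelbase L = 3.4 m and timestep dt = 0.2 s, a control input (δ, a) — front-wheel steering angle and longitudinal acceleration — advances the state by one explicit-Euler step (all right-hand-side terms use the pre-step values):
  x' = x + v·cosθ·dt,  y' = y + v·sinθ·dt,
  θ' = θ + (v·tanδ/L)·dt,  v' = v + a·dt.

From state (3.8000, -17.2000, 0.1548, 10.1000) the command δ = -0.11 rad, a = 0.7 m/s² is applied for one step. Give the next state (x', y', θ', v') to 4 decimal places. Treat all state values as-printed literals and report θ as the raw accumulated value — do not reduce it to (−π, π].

(5.7958, -16.8886, 0.0892, 10.2400)

x' = 3.8000 + 10.1000·cos(0.1548)·0.2 = 5.7958
y' = -17.2000 + 10.1000·sin(0.1548)·0.2 = -16.8886
θ' = 0.1548 + (10.1000/3.4)·tan(-0.11)·0.2 = 0.0892
v' = 10.1000 + 0.7000·0.2 = 10.2400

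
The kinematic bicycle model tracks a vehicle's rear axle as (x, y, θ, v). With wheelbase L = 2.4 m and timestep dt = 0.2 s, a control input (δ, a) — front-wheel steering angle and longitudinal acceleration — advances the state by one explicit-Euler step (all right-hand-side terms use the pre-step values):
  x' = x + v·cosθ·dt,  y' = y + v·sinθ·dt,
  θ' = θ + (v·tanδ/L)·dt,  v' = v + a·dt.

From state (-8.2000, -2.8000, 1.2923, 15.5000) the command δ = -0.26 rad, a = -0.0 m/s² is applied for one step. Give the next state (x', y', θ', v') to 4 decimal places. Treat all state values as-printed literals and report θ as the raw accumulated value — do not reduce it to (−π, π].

x' = -8.2000 + 15.5000·cos(1.2923)·0.2 = -7.3478
y' = -2.8000 + 15.5000·sin(1.2923)·0.2 = 0.1806
θ' = 1.2923 + (15.5000/2.4)·tan(-0.26)·0.2 = 0.9487
v' = 15.5000 + 0.0000·0.2 = 15.5000

(-7.3478, 0.1806, 0.9487, 15.5000)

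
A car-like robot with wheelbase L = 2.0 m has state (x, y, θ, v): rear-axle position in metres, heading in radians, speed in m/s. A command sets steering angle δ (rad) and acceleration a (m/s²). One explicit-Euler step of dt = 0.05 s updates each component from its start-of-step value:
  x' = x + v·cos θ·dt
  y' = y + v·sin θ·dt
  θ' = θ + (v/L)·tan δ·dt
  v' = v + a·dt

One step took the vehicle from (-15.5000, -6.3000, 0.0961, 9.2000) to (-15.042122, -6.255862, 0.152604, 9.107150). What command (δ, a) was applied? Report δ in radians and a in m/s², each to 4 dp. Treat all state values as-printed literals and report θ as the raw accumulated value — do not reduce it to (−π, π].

δ = 0.2409, a = -1.8570

a = (v'−v)/dt = (-0.092850)/0.05 = -1.8570
Δθ = θ'−θ = 0.056504;  (v·dt/L) = 9.2000·0.05/2.0 = 0.230000
tan δ = Δθ·L/(v·dt) = 0.245670  →  δ = 0.2409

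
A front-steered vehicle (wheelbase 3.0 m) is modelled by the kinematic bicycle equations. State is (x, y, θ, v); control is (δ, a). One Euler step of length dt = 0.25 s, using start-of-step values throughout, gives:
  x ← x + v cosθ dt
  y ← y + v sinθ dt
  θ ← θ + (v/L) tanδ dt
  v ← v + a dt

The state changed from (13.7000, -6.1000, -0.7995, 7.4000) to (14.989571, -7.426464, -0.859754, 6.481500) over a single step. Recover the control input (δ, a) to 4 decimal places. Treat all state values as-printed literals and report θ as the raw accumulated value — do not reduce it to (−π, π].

a = (v'−v)/dt = (-0.918500)/0.25 = -3.6740
Δθ = θ'−θ = -0.060254;  (v·dt/L) = 7.4000·0.25/3.0 = 0.616667
tan δ = Δθ·L/(v·dt) = -0.097709  →  δ = -0.0974

δ = -0.0974, a = -3.6740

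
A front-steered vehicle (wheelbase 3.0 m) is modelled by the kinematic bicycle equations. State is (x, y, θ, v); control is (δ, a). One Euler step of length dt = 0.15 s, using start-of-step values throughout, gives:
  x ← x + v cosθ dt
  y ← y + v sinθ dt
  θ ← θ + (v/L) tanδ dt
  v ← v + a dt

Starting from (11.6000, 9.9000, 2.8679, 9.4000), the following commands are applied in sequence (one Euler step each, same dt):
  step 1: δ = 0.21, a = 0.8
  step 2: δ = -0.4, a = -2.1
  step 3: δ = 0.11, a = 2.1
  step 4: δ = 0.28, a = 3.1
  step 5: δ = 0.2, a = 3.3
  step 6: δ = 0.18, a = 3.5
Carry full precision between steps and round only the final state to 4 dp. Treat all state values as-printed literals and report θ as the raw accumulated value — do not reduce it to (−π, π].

after step 1 (δ=0.21, a=0.8): (10.242481, 10.281107, 2.968077, 9.520000)
after step 2 (δ=-0.4, a=-2.1): (8.835924, 10.527646, 2.766827, 9.205000)
after step 3 (δ=0.11, a=2.1): (7.551007, 11.033075, 2.817660, 9.520000)
after step 4 (δ=0.28, a=3.1): (6.197276, 11.487603, 2.954536, 9.985000)
after step 5 (δ=0.2, a=3.3): (4.725653, 11.766136, 3.055739, 10.480000)
after step 6 (δ=0.18, a=3.5): (3.159443, 11.900933, 3.151091, 11.005000)

(3.1594, 11.9009, 3.1511, 11.0050)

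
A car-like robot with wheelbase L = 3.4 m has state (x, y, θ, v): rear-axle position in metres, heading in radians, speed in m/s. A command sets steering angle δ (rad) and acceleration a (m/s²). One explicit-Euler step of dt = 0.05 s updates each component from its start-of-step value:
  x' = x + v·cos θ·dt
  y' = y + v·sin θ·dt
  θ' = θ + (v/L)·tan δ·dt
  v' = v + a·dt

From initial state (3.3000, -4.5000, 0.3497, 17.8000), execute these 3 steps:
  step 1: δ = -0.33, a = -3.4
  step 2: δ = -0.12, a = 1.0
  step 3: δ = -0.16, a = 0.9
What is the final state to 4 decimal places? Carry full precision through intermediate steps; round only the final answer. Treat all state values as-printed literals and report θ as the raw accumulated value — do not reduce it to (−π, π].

(5.8490, -3.7679, 0.1868, 17.7250)

after step 1 (δ=-0.33, a=-3.4): (4.136133, -4.195072, 0.260039, 17.630000)
after step 2 (δ=-0.12, a=1.0): (4.987997, -3.968422, 0.228777, 17.680000)
after step 3 (δ=-0.16, a=0.9): (5.848964, -3.767943, 0.186818, 17.725000)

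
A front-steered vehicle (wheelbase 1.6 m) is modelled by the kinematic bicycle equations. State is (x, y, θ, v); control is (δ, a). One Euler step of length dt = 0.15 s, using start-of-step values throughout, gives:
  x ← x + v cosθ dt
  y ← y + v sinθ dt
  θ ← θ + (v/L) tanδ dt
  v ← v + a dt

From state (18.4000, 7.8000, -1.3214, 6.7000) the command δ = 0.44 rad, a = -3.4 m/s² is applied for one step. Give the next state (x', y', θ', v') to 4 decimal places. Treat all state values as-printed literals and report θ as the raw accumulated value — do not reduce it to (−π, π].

(18.6481, 6.8261, -1.0257, 6.1900)

x' = 18.4000 + 6.7000·cos(-1.3214)·0.15 = 18.6481
y' = 7.8000 + 6.7000·sin(-1.3214)·0.15 = 6.8261
θ' = -1.3214 + (6.7000/1.6)·tan(0.44)·0.15 = -1.0257
v' = 6.7000 − 3.4000·0.15 = 6.1900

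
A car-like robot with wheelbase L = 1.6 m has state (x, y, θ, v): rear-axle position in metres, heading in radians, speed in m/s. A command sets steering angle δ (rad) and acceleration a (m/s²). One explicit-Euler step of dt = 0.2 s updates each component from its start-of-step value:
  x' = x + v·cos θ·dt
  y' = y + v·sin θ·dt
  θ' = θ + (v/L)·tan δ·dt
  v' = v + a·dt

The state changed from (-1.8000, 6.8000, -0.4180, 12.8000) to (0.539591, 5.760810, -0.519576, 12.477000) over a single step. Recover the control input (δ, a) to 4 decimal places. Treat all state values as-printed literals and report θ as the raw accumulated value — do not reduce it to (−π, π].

a = (v'−v)/dt = (-0.323000)/0.2 = -1.6150
Δθ = θ'−θ = -0.101576;  (v·dt/L) = 12.8000·0.2/1.6 = 1.600000
tan δ = Δθ·L/(v·dt) = -0.063485  →  δ = -0.0634

δ = -0.0634, a = -1.6150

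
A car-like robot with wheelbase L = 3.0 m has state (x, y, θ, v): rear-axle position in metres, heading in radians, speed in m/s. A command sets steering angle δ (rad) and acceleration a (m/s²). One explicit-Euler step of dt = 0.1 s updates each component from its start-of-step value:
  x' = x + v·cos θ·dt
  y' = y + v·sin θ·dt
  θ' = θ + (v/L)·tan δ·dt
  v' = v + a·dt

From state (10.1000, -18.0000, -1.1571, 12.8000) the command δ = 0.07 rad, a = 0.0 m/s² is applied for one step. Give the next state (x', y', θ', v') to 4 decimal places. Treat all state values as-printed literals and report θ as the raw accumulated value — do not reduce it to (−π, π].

x' = 10.1000 + 12.8000·cos(-1.1571)·0.1 = 10.6146
y' = -18.0000 + 12.8000·sin(-1.1571)·0.1 = -19.1720
θ' = -1.1571 + (12.8000/3.0)·tan(0.07)·0.1 = -1.1272
v' = 12.8000 + 0.0000·0.1 = 12.8000

(10.6146, -19.1720, -1.1272, 12.8000)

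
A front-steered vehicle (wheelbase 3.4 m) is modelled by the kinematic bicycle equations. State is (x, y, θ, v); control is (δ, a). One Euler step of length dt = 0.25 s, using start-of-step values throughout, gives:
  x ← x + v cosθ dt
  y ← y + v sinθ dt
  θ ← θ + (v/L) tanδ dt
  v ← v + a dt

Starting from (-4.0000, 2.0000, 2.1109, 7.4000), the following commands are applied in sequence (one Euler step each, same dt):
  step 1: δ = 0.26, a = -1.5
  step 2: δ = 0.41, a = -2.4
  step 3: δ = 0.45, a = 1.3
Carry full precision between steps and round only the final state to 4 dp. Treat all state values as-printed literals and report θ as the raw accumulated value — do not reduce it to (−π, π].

(-7.3298, 5.9335, 2.7084, 6.7500)

after step 1 (δ=0.26, a=-1.5): (-4.951316, 3.586662, 2.255647, 7.025000)
after step 2 (δ=0.41, a=-2.4): (-6.062245, 4.946902, 2.480153, 6.425000)
after step 3 (δ=0.45, a=1.3): (-7.329751, 5.933546, 2.708361, 6.750000)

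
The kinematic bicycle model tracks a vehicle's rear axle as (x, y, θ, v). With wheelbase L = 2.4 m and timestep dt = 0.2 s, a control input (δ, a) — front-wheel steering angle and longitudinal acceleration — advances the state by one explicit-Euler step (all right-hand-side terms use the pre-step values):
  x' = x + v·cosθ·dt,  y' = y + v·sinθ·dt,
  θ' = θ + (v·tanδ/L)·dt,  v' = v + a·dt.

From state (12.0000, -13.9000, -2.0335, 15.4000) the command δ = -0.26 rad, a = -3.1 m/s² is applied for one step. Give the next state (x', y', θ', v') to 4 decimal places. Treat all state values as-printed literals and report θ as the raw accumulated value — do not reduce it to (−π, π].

(10.6252, -16.6561, -2.3749, 14.7800)

x' = 12.0000 + 15.4000·cos(-2.0335)·0.2 = 10.6252
y' = -13.9000 + 15.4000·sin(-2.0335)·0.2 = -16.6561
θ' = -2.0335 + (15.4000/2.4)·tan(-0.26)·0.2 = -2.3749
v' = 15.4000 − 3.1000·0.2 = 14.7800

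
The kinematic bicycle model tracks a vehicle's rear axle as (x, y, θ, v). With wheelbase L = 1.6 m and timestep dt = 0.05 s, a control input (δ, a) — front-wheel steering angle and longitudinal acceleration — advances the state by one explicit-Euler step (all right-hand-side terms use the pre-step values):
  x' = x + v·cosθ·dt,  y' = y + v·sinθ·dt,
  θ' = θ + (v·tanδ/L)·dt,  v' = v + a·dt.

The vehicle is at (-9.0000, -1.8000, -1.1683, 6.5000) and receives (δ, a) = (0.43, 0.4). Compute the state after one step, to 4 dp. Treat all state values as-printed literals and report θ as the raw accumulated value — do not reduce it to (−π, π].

(-8.8727, -2.0990, -1.0751, 6.5200)

x' = -9.0000 + 6.5000·cos(-1.1683)·0.05 = -8.8727
y' = -1.8000 + 6.5000·sin(-1.1683)·0.05 = -2.0990
θ' = -1.1683 + (6.5000/1.6)·tan(0.43)·0.05 = -1.0751
v' = 6.5000 + 0.4000·0.05 = 6.5200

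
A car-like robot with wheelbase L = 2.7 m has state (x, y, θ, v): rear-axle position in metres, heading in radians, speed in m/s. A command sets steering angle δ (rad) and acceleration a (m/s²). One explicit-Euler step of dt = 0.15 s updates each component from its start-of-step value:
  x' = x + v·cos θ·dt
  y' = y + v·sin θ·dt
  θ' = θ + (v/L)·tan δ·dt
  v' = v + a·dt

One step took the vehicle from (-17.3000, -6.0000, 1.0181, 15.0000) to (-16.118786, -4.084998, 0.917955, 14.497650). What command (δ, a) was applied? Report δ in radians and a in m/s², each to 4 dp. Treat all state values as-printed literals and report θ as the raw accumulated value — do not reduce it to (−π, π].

δ = -0.1196, a = -3.3490

a = (v'−v)/dt = (-0.502350)/0.15 = -3.3490
Δθ = θ'−θ = -0.100145;  (v·dt/L) = 15.0000·0.15/2.7 = 0.833333
tan δ = Δθ·L/(v·dt) = -0.120174  →  δ = -0.1196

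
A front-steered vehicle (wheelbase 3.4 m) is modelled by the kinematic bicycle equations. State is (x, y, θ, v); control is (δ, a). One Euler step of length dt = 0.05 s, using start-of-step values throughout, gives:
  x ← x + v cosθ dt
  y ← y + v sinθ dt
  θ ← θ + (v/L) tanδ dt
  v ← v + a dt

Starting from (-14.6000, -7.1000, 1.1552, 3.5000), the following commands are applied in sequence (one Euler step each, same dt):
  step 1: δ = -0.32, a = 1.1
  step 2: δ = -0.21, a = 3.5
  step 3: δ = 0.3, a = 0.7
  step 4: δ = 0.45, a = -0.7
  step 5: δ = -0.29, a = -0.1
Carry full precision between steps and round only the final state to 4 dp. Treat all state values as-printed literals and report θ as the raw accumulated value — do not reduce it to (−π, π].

after step 1 (δ=-0.32, a=1.1): (-14.529346, -6.939897, 1.138143, 3.555000)
after step 2 (δ=-0.21, a=3.5): (-14.454819, -6.778525, 1.127000, 3.730000)
after step 3 (δ=0.3, a=0.7): (-14.374741, -6.610092, 1.143968, 3.765000)
after step 4 (δ=0.45, a=-0.7): (-14.296809, -6.438731, 1.170714, 3.730000)
after step 5 (δ=-0.29, a=-0.1): (-14.224168, -6.266959, 1.154345, 3.725000)

(-14.2242, -6.2670, 1.1543, 3.7250)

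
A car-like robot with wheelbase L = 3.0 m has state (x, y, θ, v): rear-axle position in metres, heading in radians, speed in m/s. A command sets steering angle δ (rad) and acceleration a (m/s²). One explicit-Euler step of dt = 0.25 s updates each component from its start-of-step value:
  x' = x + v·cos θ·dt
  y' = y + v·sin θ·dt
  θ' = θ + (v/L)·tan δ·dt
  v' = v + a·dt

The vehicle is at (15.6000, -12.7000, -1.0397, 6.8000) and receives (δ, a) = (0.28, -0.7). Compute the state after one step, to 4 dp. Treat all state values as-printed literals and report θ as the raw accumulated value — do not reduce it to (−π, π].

x' = 15.6000 + 6.8000·cos(-1.0397)·0.25 = 16.4610
y' = -12.7000 + 6.8000·sin(-1.0397)·0.25 = -14.1658
θ' = -1.0397 + (6.8000/3.0)·tan(0.28)·0.25 = -0.8768
v' = 6.8000 − 0.7000·0.25 = 6.6250

(16.4610, -14.1658, -0.8768, 6.6250)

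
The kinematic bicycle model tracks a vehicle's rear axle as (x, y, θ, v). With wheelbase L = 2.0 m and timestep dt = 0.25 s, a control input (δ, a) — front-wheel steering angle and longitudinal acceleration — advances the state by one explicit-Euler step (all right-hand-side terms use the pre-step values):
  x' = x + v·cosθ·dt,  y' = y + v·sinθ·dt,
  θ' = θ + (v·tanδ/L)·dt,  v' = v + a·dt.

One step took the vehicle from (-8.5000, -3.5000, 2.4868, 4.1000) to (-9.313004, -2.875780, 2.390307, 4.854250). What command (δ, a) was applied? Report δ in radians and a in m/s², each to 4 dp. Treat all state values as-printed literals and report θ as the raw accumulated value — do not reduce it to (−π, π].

a = (v'−v)/dt = (0.754250)/0.25 = 3.0170
Δθ = θ'−θ = -0.096493;  (v·dt/L) = 4.1000·0.25/2.0 = 0.512500
tan δ = Δθ·L/(v·dt) = -0.188279  →  δ = -0.1861

δ = -0.1861, a = 3.0170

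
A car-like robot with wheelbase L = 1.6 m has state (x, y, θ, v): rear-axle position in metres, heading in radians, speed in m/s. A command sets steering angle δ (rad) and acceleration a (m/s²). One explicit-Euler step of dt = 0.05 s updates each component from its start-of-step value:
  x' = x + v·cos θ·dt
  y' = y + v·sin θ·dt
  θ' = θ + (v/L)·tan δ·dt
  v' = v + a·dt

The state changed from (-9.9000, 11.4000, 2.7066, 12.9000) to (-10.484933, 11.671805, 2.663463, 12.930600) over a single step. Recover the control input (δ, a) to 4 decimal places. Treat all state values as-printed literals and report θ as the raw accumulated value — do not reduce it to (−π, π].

a = (v'−v)/dt = (0.030600)/0.05 = 0.6120
Δθ = θ'−θ = -0.043137;  (v·dt/L) = 12.9000·0.05/1.6 = 0.403125
tan δ = Δθ·L/(v·dt) = -0.107007  →  δ = -0.1066

δ = -0.1066, a = 0.6120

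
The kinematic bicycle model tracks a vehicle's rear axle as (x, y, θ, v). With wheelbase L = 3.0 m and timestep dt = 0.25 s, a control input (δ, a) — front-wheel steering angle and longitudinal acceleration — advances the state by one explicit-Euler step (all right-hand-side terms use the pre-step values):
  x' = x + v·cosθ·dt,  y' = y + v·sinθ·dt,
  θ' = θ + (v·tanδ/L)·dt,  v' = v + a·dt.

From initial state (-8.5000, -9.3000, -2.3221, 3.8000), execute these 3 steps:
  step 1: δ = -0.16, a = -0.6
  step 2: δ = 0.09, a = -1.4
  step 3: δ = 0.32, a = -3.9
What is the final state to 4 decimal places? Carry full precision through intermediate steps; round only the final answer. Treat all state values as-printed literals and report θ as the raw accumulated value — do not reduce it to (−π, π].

after step 1 (δ=-0.16, a=-0.6): (-9.148462, -9.994260, -2.373203, 3.650000)
after step 2 (δ=0.09, a=-1.4): (-9.804578, -10.628427, -2.345754, 3.300000)
after step 3 (δ=0.32, a=-3.9): (-10.381819, -11.217849, -2.254622, 2.325000)

(-10.3818, -11.2178, -2.2546, 2.3250)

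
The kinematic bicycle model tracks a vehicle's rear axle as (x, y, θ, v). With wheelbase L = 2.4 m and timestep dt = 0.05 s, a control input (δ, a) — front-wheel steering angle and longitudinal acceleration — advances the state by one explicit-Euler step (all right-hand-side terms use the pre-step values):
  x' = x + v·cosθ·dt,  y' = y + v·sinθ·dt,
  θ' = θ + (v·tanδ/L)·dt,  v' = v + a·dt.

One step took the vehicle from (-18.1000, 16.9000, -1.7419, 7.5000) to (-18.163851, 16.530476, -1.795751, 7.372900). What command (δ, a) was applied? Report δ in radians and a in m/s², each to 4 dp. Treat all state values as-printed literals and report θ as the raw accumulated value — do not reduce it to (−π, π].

δ = -0.3319, a = -2.5420

a = (v'−v)/dt = (-0.127100)/0.05 = -2.5420
Δθ = θ'−θ = -0.053851;  (v·dt/L) = 7.5000·0.05/2.4 = 0.156250
tan δ = Δθ·L/(v·dt) = -0.344646  →  δ = -0.3319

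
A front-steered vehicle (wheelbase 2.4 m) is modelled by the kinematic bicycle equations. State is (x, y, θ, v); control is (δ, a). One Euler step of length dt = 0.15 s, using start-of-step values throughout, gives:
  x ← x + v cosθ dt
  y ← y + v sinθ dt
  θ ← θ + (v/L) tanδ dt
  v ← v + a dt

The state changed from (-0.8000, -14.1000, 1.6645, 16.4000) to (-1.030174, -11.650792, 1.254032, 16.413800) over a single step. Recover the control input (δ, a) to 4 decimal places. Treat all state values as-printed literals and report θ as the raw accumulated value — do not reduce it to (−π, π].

a = (v'−v)/dt = (0.013800)/0.15 = 0.0920
Δθ = θ'−θ = -0.410468;  (v·dt/L) = 16.4000·0.15/2.4 = 1.025000
tan δ = Δθ·L/(v·dt) = -0.400457  →  δ = -0.3809

δ = -0.3809, a = 0.0920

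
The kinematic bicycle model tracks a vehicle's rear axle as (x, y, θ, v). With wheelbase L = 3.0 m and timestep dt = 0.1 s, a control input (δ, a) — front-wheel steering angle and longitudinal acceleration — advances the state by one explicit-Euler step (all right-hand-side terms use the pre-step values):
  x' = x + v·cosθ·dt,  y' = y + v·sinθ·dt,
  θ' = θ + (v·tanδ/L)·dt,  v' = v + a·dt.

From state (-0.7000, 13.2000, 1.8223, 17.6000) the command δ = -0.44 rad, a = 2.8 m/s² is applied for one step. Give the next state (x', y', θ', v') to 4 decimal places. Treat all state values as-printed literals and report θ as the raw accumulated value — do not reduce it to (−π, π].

(-1.1380, 14.9046, 1.5461, 17.8800)

x' = -0.7000 + 17.6000·cos(1.8223)·0.1 = -1.1380
y' = 13.2000 + 17.6000·sin(1.8223)·0.1 = 14.9046
θ' = 1.8223 + (17.6000/3.0)·tan(-0.44)·0.1 = 1.5461
v' = 17.6000 + 2.8000·0.1 = 17.8800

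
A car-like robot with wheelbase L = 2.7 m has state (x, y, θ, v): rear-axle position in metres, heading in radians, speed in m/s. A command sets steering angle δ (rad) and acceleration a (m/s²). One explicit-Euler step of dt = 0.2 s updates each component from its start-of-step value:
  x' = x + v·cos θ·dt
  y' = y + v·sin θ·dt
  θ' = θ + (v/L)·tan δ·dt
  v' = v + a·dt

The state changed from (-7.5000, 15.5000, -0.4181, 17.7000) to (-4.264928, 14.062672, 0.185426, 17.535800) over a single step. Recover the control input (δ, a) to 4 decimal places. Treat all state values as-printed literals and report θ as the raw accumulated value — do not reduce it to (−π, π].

δ = 0.4314, a = -0.8210

a = (v'−v)/dt = (-0.164200)/0.2 = -0.8210
Δθ = θ'−θ = 0.603526;  (v·dt/L) = 17.7000·0.2/2.7 = 1.311111
tan δ = Δθ·L/(v·dt) = 0.460316  →  δ = 0.4314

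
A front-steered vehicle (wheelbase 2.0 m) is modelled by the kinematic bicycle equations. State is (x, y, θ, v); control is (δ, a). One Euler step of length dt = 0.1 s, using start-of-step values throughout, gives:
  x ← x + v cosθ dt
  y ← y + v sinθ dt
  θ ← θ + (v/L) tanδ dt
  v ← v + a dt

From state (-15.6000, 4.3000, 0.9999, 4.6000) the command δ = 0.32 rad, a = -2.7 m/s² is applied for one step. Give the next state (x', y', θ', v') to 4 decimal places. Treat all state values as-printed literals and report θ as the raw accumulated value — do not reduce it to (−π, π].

(-15.3514, 4.6871, 1.0761, 4.3300)

x' = -15.6000 + 4.6000·cos(0.9999)·0.1 = -15.3514
y' = 4.3000 + 4.6000·sin(0.9999)·0.1 = 4.6871
θ' = 0.9999 + (4.6000/2.0)·tan(0.32)·0.1 = 1.0761
v' = 4.6000 − 2.7000·0.1 = 4.3300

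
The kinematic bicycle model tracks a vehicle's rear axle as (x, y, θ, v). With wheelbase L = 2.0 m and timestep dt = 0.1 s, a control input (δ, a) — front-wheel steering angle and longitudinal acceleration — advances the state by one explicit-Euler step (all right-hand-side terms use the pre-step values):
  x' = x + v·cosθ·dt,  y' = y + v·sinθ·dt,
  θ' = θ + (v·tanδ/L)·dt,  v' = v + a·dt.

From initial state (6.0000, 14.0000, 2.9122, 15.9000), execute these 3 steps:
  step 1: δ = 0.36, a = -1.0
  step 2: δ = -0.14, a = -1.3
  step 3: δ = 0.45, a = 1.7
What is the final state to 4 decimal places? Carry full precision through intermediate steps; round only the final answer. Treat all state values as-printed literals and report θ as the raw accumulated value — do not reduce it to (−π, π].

after step 1 (δ=0.36, a=-1.0): (4.451651, 14.361544, 3.211440, 15.800000)
after step 2 (δ=-0.14, a=-1.3): (2.875503, 14.251274, 3.100112, 15.670000)
after step 3 (δ=0.45, a=1.7): (1.309851, 14.316256, 3.478586, 15.840000)

(1.3099, 14.3163, 3.4786, 15.8400)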